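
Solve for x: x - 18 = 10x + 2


Starting with: x - 18 = 10x + 2
Move all x terms to left: (1 - 10)x = 2 + 18
Simplify: -9x = 20
Divide both sides by -9: x = -20/9

x = -20/9


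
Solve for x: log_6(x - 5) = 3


Convert to exponential form: x - 5 = 6^3 = 216
x = 216 + 5 = 221
Check: log_6(221 - 5) = log_6(216) = log_6(216) = 3 ✓

x = 221


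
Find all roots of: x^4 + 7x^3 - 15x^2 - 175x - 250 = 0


Let p(x) = x^4 + 7x^3 - 15x^2 - 175x - 250. By the rational root theorem (leading coefficient 1), any rational root is an integer divisor of 250: try ±1, ±2, ... in turn.
Test x = 1: value = -432 ≠ 0.
Test x = -1: value = -96 ≠ 0.
Test x = 2: value = -588 ≠ 0.
Test x = -2: value = 0 ✓, so (x + 2) is a factor.
Synthetic division by (x + 2): bring down 1; 1(-2) + 7 = 5; 5(-2) - 15 = -25; (-25)(-2) - 175 = -125; (-125)(-2) - 250 = 0 → quotient x^3 + 5x^2 - 25x - 125, remainder 0.
Continue with the quotient x^3 + 5x^2 - 25x - 125 (candidates must divide 125).
Test x = 5: value = 0 ✓, so (x - 5) is a factor.
Synthetic division by (x - 5): bring down 1; 1(5) + 5 = 10; 10(5) - 25 = 25; 25(5) - 125 = 0 → quotient x^2 + 10x + 25, remainder 0.
Solve the quadratic x^2 + 10x + 25 = 0: discriminant = 10^2 - 4(1)(25) = 100 - 100 = 0.
Discriminant = 0, so a double root: x = -10/2 = -5.
Collecting all roots found:

x = -5 (multiplicity 2), x = -2, x = 5


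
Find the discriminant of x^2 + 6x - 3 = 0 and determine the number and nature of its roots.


For ax^2 + bx + c = 0, discriminant D = b^2 - 4ac
Here a = 1, b = 6, c = -3
D = (6)^2 - 4(1)(-3) = 36 + 12 = 48

D = 48 > 0 but not a perfect square
The equation has 2 distinct real irrational roots.

Discriminant = 48, 2 distinct real irrational roots


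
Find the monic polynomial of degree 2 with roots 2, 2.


A monic polynomial with roots 2, 2 is:
p(x) = (x - 2)(x - 2)
After multiplying by (x - 2): x - 2
After multiplying by (x - 2): x^2 - 4x + 4

x^2 - 4x + 4


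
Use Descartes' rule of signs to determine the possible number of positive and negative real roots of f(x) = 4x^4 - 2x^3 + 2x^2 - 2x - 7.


Descartes' rule of signs:

For positive roots, count sign changes in f(x) = 4x^4 - 2x^3 + 2x^2 - 2x - 7:
Signs of coefficients: +, -, +, -, -
Number of sign changes: 3
Possible positive real roots: 3, 1

For negative roots, examine f(-x) = 4x^4 + 2x^3 + 2x^2 + 2x - 7:
Signs of coefficients: +, +, +, +, -
Number of sign changes: 1
Possible negative real roots: 1

Positive roots: 3 or 1; Negative roots: 1


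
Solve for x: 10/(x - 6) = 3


Multiply both sides by (x - 6): 10 = 3(x - 6)
Distribute: 10 = 3x - 18
3x = 10 + 18 = 28
x = 28/3

x = 28/3


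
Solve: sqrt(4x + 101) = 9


Square both sides: 4x + 101 = 9^2 = 81
4x = 81 - 101 = -20
x = -5
Check: sqrt(4*(-5) + 101) = sqrt(81) = 9 ✓

x = -5


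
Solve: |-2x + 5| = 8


An absolute value equation |expr| = 8 gives two cases:
Case 1: -2x + 5 = 8
  -2x = 3, so x = -3/2
Case 2: -2x + 5 = -8
  -2x = -13, so x = 13/2

x = -3/2, x = 13/2


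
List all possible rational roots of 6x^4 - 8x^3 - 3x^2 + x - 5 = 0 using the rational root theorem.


Rational root theorem: possible roots are ±p/q where:
  p divides the constant term (-5): p ∈ {1, 5}
  q divides the leading coefficient (6): q ∈ {1, 2, 3, 6}

All possible rational roots: -5, -5/2, -5/3, -1, -5/6, -1/2, -1/3, -1/6, 1/6, 1/3, 1/2, 5/6, 1, 5/3, 5/2, 5

-5, -5/2, -5/3, -1, -5/6, -1/2, -1/3, -1/6, 1/6, 1/3, 1/2, 5/6, 1, 5/3, 5/2, 5


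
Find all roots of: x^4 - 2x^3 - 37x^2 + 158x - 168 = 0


Let p(x) = x^4 - 2x^3 - 37x^2 + 158x - 168. By the rational root theorem (leading coefficient 1), any rational root is an integer divisor of 168: try ±1, ±2, ... in turn.
Test x = 1: value = -48 ≠ 0.
Test x = -1: value = -360 ≠ 0.
Test x = 2: value = 0 ✓, so (x - 2) is a factor.
Synthetic division by (x - 2): bring down 1; 1(2) - 2 = 0; 0(2) - 37 = -37; (-37)(2) + 158 = 84; 84(2) - 168 = 0 → quotient x^3 - 37x + 84, remainder 0.
Continue with the quotient x^3 - 37x + 84 (candidates must divide 84; re-test x = 2 first in case it repeats).
Test x = 2: value = 18 ≠ 0.
Test x = -2: value = 150 ≠ 0.
Test x = 3: value = 0 ✓, so (x - 3) is a factor.
Synthetic division by (x - 3): bring down 1; 1(3) + 0 = 3; 3(3) - 37 = -28; (-28)(3) + 84 = 0 → quotient x^2 + 3x - 28, remainder 0.
Solve the quadratic x^2 + 3x - 28 = 0: discriminant = 3^2 - 4(1)(-28) = 9 + 112 = 121.
sqrt(121) = 11, so x = (-3 ± 11)/2: x = 4 or x = -7.
Collecting all roots found:

x = -7, x = 2, x = 3, x = 4


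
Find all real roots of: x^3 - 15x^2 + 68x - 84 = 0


Let p(x) = x^3 - 15x^2 + 68x - 84. By the rational root theorem (leading coefficient 1), any rational root is an integer divisor of 84: try ±1, ±2, ... in turn.
Test x = 1: value = -30 ≠ 0.
Test x = -1: value = -168 ≠ 0.
Test x = 2: value = 0 ✓, so (x - 2) is a factor.
Synthetic division by (x - 2): bring down 1; 1(2) - 15 = -13; (-13)(2) + 68 = 42; 42(2) - 84 = 0 → quotient x^2 - 13x + 42, remainder 0.
Solve the quadratic x^2 - 13x + 42 = 0: discriminant = (-13)^2 - 4(1)(42) = 169 - 168 = 1.
sqrt(1) = 1, so x = (13 ± 1)/2: x = 7 or x = 6.

x = 2, x = 6, x = 7


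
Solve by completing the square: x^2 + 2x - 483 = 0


Start: x^2 + 2x - 483 = 0
Move constant: x^2 + 2x = 483
Half of 2 is 1, squared is 1
Add 1 to both sides: x^2 + 2x + 1 = 484
(x + 1)^2 = 484
x + 1 = ±22
x = -1 + 22 = 21 or x = -1 - 22 = -23

x = -23, x = 21


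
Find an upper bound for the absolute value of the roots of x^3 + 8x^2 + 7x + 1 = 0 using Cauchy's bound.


Cauchy's bound: all roots r satisfy |r| <= 1 + max(|a_i/a_n|) for i = 0,...,n-1
where a_n is the leading coefficient.

Coefficients: [1, 8, 7, 1]
Leading coefficient a_n = 1
Ratios |a_i/a_n|: 8, 7, 1
Maximum ratio: 8
Cauchy's bound: |r| <= 1 + 8 = 9

Upper bound = 9


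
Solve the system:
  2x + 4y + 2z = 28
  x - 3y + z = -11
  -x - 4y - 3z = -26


Using Cramer's rule. Expand each determinant along the first row.
D  = 2*[(-3)*(-3) - 1*(-4)] - 4*[1*(-3) - 1*(-1)] + 2*[1*(-4) - (-3)*(-1)]
  = 2*(13) - 4*(-2) + 2*(-7) = 20
Dx = 28*[(-3)*(-3) - 1*(-4)] - 4*[(-11)*(-3) - 1*(-26)] + 2*[(-11)*(-4) - (-3)*(-26)]
  = 28*(13) - 4*(59) + 2*(-34) = 60
Dy = 2*[(-11)*(-3) - 1*(-26)] - 28*[1*(-3) - 1*(-1)] + 2*[1*(-26) - (-11)*(-1)]
  = 2*(59) - 28*(-2) + 2*(-37) = 100
Dz = 2*[(-3)*(-26) - (-11)*(-4)] - 4*[1*(-26) - (-11)*(-1)] + 28*[1*(-4) - (-3)*(-1)]
  = 2*(34) - 4*(-37) + 28*(-7) = 20
x = Dx/D = 60/20 = 3, y = Dy/D = 100/20 = 5, z = Dz/D = 20/20 = 1
Check eq1: (2)(3) + (4)(5) + (2)(1) = 28 = 28 ✓
Check eq2: (1)(3) + (-3)(5) + (1)(1) = -11 = -11 ✓
Check eq3: (-1)(3) + (-4)(5) + (-3)(1) = -26 = -26 ✓

x = 3, y = 5, z = 1


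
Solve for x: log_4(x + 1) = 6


Convert to exponential form: x + 1 = 4^6 = 4096
x = 4096 - 1 = 4095
Check: log_4(4095 + 1) = log_4(4096) = log_4(4096) = 6 ✓

x = 4095


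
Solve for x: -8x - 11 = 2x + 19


Starting with: -8x - 11 = 2x + 19
Move all x terms to left: (-8 - 2)x = 19 + 11
Simplify: -10x = 30
Divide both sides by -10: x = -3

x = -3


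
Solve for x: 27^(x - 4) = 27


Express both sides with the same base.
27 = 27^1
Since the bases match, equate exponents: x - 4 = 1
So x = 1 - (-4) = 5

x = 5


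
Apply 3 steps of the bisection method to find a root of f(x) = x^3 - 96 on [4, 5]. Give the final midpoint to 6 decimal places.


f(x) = x^3 - 96
f(4) = -32 < 0
f(5) = 29 > 0

Step 1: midpoint = (4.000000 + 5.000000)/2 = 4.500000
  f(4.500000) = -4.875000
  f(mid) < 0, so root is in [4.500000, 5.000000]

Step 2: midpoint = (4.500000 + 5.000000)/2 = 4.750000
  f(4.750000) = 11.171875
  f(mid) > 0, so root is in [4.500000, 4.750000]

Step 3: midpoint = (4.500000 + 4.750000)/2 = 4.625000
  f(4.625000) = 2.931641
  f(mid) > 0, so root is in [4.500000, 4.625000]

midpoint = 4.625000


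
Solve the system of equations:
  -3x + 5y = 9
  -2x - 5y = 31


Using Cramer's rule:
Determinant D = (-3)(-5) - (-2)(5) = 15 + 10 = 25
Dx = (9)(-5) - (31)(5) = -45 - 155 = -200
Dy = (-3)(31) - (-2)(9) = -93 + 18 = -75
x = Dx/D = -200/25 = -8
y = Dy/D = -75/25 = -3

x = -8, y = -3


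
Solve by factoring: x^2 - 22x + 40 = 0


We need two numbers that multiply to 40 and add to -22.
Those numbers are -2 and -20 (since (-2) * (-20) = 40 and (-2) + (-20) = -22).
So x^2 - 22x + 40 = (x - 2)(x - 20) = 0
Setting each factor to zero: x = 2 or x = 20

x = 2, x = 20


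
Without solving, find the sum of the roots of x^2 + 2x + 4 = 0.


By Vieta's formulas for ax^2 + bx + c = 0:
  Sum of roots = -b/a
  Product of roots = c/a

Here a = 1, b = 2, c = 4
Sum = -(2)/1 = -2
Product = 4/1 = 4

Sum = -2


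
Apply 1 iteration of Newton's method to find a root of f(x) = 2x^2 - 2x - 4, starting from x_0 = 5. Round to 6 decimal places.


Newton's method: x_(n+1) = x_n - f(x_n)/f'(x_n)
f(x) = 2x^2 - 2x - 4
f'(x) = 4x - 2

Iteration 1:
  f(5.000000) = 36.000000
  f'(5.000000) = 18.000000
  x_1 = 5.000000 - (36.000000)/(18.000000) = 3.000000

x_1 = 3.000000


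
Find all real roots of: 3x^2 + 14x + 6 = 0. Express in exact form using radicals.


Using the quadratic formula: x = (-b ± sqrt(b^2 - 4ac)) / (2a)
Here a = 3, b = 14, c = 6
Discriminant = b^2 - 4ac = 14^2 - 4(3)(6) = 196 - 72 = 124
Since discriminant = 124 > 0, there are two real roots.
x = (-14 ± 2*sqrt(31)) / 6
Simplifying: x = (-7 ± sqrt(31)) / 3
Numerically: x ≈ -0.4774 or x ≈ -4.1893

x = (-7 + sqrt(31)) / 3 or x = (-7 - sqrt(31)) / 3


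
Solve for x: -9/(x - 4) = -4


Multiply both sides by (x - 4): -9 = -4(x - 4)
Distribute: -9 = -4x + 16
-4x = -9 - 16 = -25
x = 25/4

x = 25/4


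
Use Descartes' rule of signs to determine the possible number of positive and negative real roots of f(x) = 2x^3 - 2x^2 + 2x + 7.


Descartes' rule of signs:

For positive roots, count sign changes in f(x) = 2x^3 - 2x^2 + 2x + 7:
Signs of coefficients: +, -, +, +
Number of sign changes: 2
Possible positive real roots: 2, 0

For negative roots, examine f(-x) = -2x^3 - 2x^2 - 2x + 7:
Signs of coefficients: -, -, -, +
Number of sign changes: 1
Possible negative real roots: 1

Positive roots: 2 or 0; Negative roots: 1


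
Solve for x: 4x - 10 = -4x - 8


Starting with: 4x - 10 = -4x - 8
Move all x terms to left: (4 + 4)x = -8 + 10
Simplify: 8x = 2
Divide both sides by 8: x = 1/4

x = 1/4


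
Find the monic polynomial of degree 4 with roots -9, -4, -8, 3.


A monic polynomial with roots -9, -4, -8, 3 is:
p(x) = (x + 9)(x + 4)(x + 8)(x - 3)
After multiplying by (x + 9): x + 9
After multiplying by (x + 4): x^2 + 13x + 36
After multiplying by (x + 8): x^3 + 21x^2 + 140x + 288
After multiplying by (x - 3): x^4 + 18x^3 + 77x^2 - 132x - 864

x^4 + 18x^3 + 77x^2 - 132x - 864


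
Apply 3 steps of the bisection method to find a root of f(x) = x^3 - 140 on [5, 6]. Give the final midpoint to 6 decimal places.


f(x) = x^3 - 140
f(5) = -15 < 0
f(6) = 76 > 0

Step 1: midpoint = (5.000000 + 6.000000)/2 = 5.500000
  f(5.500000) = 26.375000
  f(mid) > 0, so root is in [5.000000, 5.500000]

Step 2: midpoint = (5.000000 + 5.500000)/2 = 5.250000
  f(5.250000) = 4.703125
  f(mid) > 0, so root is in [5.000000, 5.250000]

Step 3: midpoint = (5.000000 + 5.250000)/2 = 5.125000
  f(5.125000) = -5.388672
  f(mid) < 0, so root is in [5.125000, 5.250000]

midpoint = 5.125000


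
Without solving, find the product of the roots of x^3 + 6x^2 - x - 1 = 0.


By Vieta's formulas for x^3 + bx^2 + cx + d = 0:
  r1 + r2 + r3 = -b/a = -6
  r1*r2 + r1*r3 + r2*r3 = c/a = -1
  r1*r2*r3 = -d/a = 1


Product = 1


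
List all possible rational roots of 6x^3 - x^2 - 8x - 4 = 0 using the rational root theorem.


Rational root theorem: possible roots are ±p/q where:
  p divides the constant term (-4): p ∈ {1, 2, 4}
  q divides the leading coefficient (6): q ∈ {1, 2, 3, 6}

All possible rational roots: -4, -2, -4/3, -1, -2/3, -1/2, -1/3, -1/6, 1/6, 1/3, 1/2, 2/3, 1, 4/3, 2, 4

-4, -2, -4/3, -1, -2/3, -1/2, -1/3, -1/6, 1/6, 1/3, 1/2, 2/3, 1, 4/3, 2, 4


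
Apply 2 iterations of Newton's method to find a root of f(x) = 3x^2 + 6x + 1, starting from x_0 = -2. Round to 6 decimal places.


Newton's method: x_(n+1) = x_n - f(x_n)/f'(x_n)
f(x) = 3x^2 + 6x + 1
f'(x) = 6x + 6

Iteration 1:
  f(-2.000000) = 1.000000
  f'(-2.000000) = -6.000000
  x_1 = -2.000000 - (1.000000)/(-6.000000) = -1.833333

Iteration 2:
  f(-1.833333) = 0.083333
  f'(-1.833333) = -5.000000
  x_2 = -1.833333 - (0.083333)/(-5.000000) = -1.816667

x_2 = -1.816667


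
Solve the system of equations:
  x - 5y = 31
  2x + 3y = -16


Using Cramer's rule:
Determinant D = (1)(3) - (2)(-5) = 3 + 10 = 13
Dx = (31)(3) - (-16)(-5) = 93 - 80 = 13
Dy = (1)(-16) - (2)(31) = -16 - 62 = -78
x = Dx/D = 13/13 = 1
y = Dy/D = -78/13 = -6

x = 1, y = -6


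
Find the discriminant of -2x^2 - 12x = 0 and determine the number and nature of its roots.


For ax^2 + bx + c = 0, discriminant D = b^2 - 4ac
Here a = -2, b = -12, c = 0
D = (-12)^2 - 4(-2)(0) = 144 - 0 = 144

D = 144 > 0 and is a perfect square (sqrt = 12)
The equation has 2 distinct real rational roots.

Discriminant = 144, 2 distinct real rational roots


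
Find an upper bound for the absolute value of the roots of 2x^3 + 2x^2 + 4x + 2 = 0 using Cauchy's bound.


Cauchy's bound: all roots r satisfy |r| <= 1 + max(|a_i/a_n|) for i = 0,...,n-1
where a_n is the leading coefficient.

Coefficients: [2, 2, 4, 2]
Leading coefficient a_n = 2
Ratios |a_i/a_n|: 1, 2, 1
Maximum ratio: 2
Cauchy's bound: |r| <= 1 + 2 = 3

Upper bound = 3


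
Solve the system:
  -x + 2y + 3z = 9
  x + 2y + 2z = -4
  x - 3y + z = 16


Using Cramer's rule. Expand each determinant along the first row.
D  = (-1)*[2*1 - 2*(-3)] - 2*[1*1 - 2*1] + 3*[1*(-3) - 2*1]
  = (-1)*(8) - 2*(-1) + 3*(-5) = -21
Dx = 9*[2*1 - 2*(-3)] - 2*[(-4)*1 - 2*16] + 3*[(-4)*(-3) - 2*16]
  = 9*(8) - 2*(-36) + 3*(-20) = 84
Dy = (-1)*[(-4)*1 - 2*16] - 9*[1*1 - 2*1] + 3*[1*16 - (-4)*1]
  = (-1)*(-36) - 9*(-1) + 3*(20) = 105
Dz = (-1)*[2*16 - (-4)*(-3)] - 2*[1*16 - (-4)*1] + 9*[1*(-3) - 2*1]
  = (-1)*(20) - 2*(20) + 9*(-5) = -105
x = Dx/D = 84/-21 = -4, y = Dy/D = 105/-21 = -5, z = Dz/D = -105/-21 = 5
Check eq1: (-1)(-4) + (2)(-5) + (3)(5) = 9 = 9 ✓
Check eq2: (1)(-4) + (2)(-5) + (2)(5) = -4 = -4 ✓
Check eq3: (1)(-4) + (-3)(-5) + (1)(5) = 16 = 16 ✓

x = -4, y = -5, z = 5


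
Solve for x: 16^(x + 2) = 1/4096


Express both sides with the same base.
1/4096 = 16^(-3)
Since the bases match, equate exponents: x + 2 = -3
So x = -3 - (2) = -5

x = -5


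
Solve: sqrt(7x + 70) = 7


Square both sides: 7x + 70 = 7^2 = 49
7x = 49 - 70 = -21
x = -3
Check: sqrt(7*(-3) + 70) = sqrt(49) = 7 ✓

x = -3


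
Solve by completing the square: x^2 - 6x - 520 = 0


Start: x^2 - 6x - 520 = 0
Move constant: x^2 - 6x = 520
Half of -6 is -3, squared is 9
Add 9 to both sides: x^2 - 6x + 9 = 529
(x - 3)^2 = 529
x - 3 = ±23
x = 3 + 23 = 26 or x = 3 - 23 = -20

x = -20, x = 26


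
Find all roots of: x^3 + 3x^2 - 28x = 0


The constant term is 0, so x = 0 is a root. Factor out x:
  x^2 + 3x - 28 = 0
Solve the quadratic x^2 + 3x - 28 = 0: discriminant = 3^2 - 4(1)(-28) = 9 + 112 = 121.
sqrt(121) = 11, so x = (-3 ± 11)/2: x = 4 or x = -7.
Collecting all roots found:

x = -7, x = 0, x = 4


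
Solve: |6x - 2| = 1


An absolute value equation |expr| = 1 gives two cases:
Case 1: 6x - 2 = 1
  6x = 3, so x = 1/2
Case 2: 6x - 2 = -1
  6x = 1, so x = 1/6

x = 1/6, x = 1/2


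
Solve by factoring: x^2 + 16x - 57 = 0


We need two numbers that multiply to -57 and add to 16.
Those numbers are -3 and 19 (since (-3) * 19 = -57 and (-3) + 19 = 16).
So x^2 + 16x - 57 = (x - 3)(x + 19) = 0
Setting each factor to zero: x = 3 or x = -19

x = -19, x = 3


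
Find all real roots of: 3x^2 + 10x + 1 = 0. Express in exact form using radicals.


Using the quadratic formula: x = (-b ± sqrt(b^2 - 4ac)) / (2a)
Here a = 3, b = 10, c = 1
Discriminant = b^2 - 4ac = 10^2 - 4(3)(1) = 100 - 12 = 88
Since discriminant = 88 > 0, there are two real roots.
x = (-10 ± 2*sqrt(22)) / 6
Simplifying: x = (-5 ± sqrt(22)) / 3
Numerically: x ≈ -0.1032 or x ≈ -3.2301

x = (-5 + sqrt(22)) / 3 or x = (-5 - sqrt(22)) / 3


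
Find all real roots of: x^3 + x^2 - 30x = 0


The constant term is 0, so x = 0 is a root. Factor out x:
  x(x^2 + x - 30) = 0
Solve the quadratic x^2 + x - 30 = 0: discriminant = 1^2 - 4(1)(-30) = 1 + 120 = 121.
sqrt(121) = 11, so x = (-1 ± 11)/2: x = 5 or x = -6.

x = -6, x = 0, x = 5


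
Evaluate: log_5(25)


We need the exponent such that 5^? = 25
5^2 = 25
Therefore log_5(25) = 2

2


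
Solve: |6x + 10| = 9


An absolute value equation |expr| = 9 gives two cases:
Case 1: 6x + 10 = 9
  6x = -1, so x = -1/6
Case 2: 6x + 10 = -9
  6x = -19, so x = -19/6

x = -19/6, x = -1/6


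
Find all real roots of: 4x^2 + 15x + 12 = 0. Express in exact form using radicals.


Using the quadratic formula: x = (-b ± sqrt(b^2 - 4ac)) / (2a)
Here a = 4, b = 15, c = 12
Discriminant = b^2 - 4ac = 15^2 - 4(4)(12) = 225 - 192 = 33
Since discriminant = 33 > 0, there are two real roots.
x = (-15 ± sqrt(33)) / 8
Numerically: x ≈ -1.1569 or x ≈ -2.5931

x = (-15 + sqrt(33)) / 8 or x = (-15 - sqrt(33)) / 8


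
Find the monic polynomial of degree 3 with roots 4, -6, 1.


A monic polynomial with roots 4, -6, 1 is:
p(x) = (x - 4)(x + 6)(x - 1)
After multiplying by (x - 4): x - 4
After multiplying by (x + 6): x^2 + 2x - 24
After multiplying by (x - 1): x^3 + x^2 - 26x + 24

x^3 + x^2 - 26x + 24


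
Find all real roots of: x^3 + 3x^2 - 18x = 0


The constant term is 0, so x = 0 is a root. Factor out x:
  x(x^2 + 3x - 18) = 0
Solve the quadratic x^2 + 3x - 18 = 0: discriminant = 3^2 - 4(1)(-18) = 9 + 72 = 81.
sqrt(81) = 9, so x = (-3 ± 9)/2: x = 3 or x = -6.

x = -6, x = 0, x = 3


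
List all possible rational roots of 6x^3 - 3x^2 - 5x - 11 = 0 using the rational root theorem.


Rational root theorem: possible roots are ±p/q where:
  p divides the constant term (-11): p ∈ {1, 11}
  q divides the leading coefficient (6): q ∈ {1, 2, 3, 6}

All possible rational roots: -11, -11/2, -11/3, -11/6, -1, -1/2, -1/3, -1/6, 1/6, 1/3, 1/2, 1, 11/6, 11/3, 11/2, 11

-11, -11/2, -11/3, -11/6, -1, -1/2, -1/3, -1/6, 1/6, 1/3, 1/2, 1, 11/6, 11/3, 11/2, 11


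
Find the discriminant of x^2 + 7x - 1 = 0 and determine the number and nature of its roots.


For ax^2 + bx + c = 0, discriminant D = b^2 - 4ac
Here a = 1, b = 7, c = -1
D = (7)^2 - 4(1)(-1) = 49 + 4 = 53

D = 53 > 0 but not a perfect square
The equation has 2 distinct real irrational roots.

Discriminant = 53, 2 distinct real irrational roots


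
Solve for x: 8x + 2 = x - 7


Starting with: 8x + 2 = x - 7
Move all x terms to left: (8 - 1)x = -7 - 2
Simplify: 7x = -9
Divide both sides by 7: x = -9/7

x = -9/7


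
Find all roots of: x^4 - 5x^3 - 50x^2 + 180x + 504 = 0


Let p(x) = x^4 - 5x^3 - 50x^2 + 180x + 504. By the rational root theorem (leading coefficient 1), any rational root is an integer divisor of 504: try ±1, ±2, ... in turn.
Test x = 1: value = 630 ≠ 0.
Test x = -1: value = 280 ≠ 0.
Test x = 2: value = 640 ≠ 0.
Test x = -2: value = 0 ✓, so (x + 2) is a factor.
Synthetic division by (x + 2): bring down 1; 1(-2) - 5 = -7; (-7)(-2) - 50 = -36; (-36)(-2) + 180 = 252; 252(-2) + 504 = 0 → quotient x^3 - 7x^2 - 36x + 252, remainder 0.
Continue with the quotient x^3 - 7x^2 - 36x + 252 (candidates must divide 252; re-test x = -2 first in case it repeats).
Test x = -2: value = 288 ≠ 0.
Test x = 3: value = 108 ≠ 0.
Test x = -3: value = 270 ≠ 0.
Test x = 4: value = 60 ≠ 0.
Test x = -4: value = 220 ≠ 0.
Test x = 6: value = 0 ✓, so (x - 6) is a factor.
Synthetic division by (x - 6): bring down 1; 1(6) - 7 = -1; (-1)(6) - 36 = -42; (-42)(6) + 252 = 0 → quotient x^2 - x - 42, remainder 0.
Solve the quadratic x^2 - x - 42 = 0: discriminant = (-1)^2 - 4(1)(-42) = 1 + 168 = 169.
sqrt(169) = 13, so x = (1 ± 13)/2: x = 7 or x = -6.
Collecting all roots found:

x = -6, x = -2, x = 6, x = 7


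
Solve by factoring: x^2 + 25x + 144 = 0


We need two numbers that multiply to 144 and add to 25.
Those numbers are 16 and 9 (since 16 * 9 = 144 and 16 + 9 = 25).
So x^2 + 25x + 144 = (x + 16)(x + 9) = 0
Setting each factor to zero: x = -16 or x = -9

x = -16, x = -9


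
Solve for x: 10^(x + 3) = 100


Express both sides with the same base.
100 = 10^2
Since the bases match, equate exponents: x + 3 = 2
So x = 2 - (3) = -1

x = -1


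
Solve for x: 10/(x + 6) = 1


Multiply both sides by (x + 6): 10 = 1(x + 6)
Distribute: 10 = x + 6
x = 10 - 6 = 4
x = 4

x = 4


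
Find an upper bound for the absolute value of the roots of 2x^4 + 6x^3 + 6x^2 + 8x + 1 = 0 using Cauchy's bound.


Cauchy's bound: all roots r satisfy |r| <= 1 + max(|a_i/a_n|) for i = 0,...,n-1
where a_n is the leading coefficient.

Coefficients: [2, 6, 6, 8, 1]
Leading coefficient a_n = 2
Ratios |a_i/a_n|: 3, 3, 4, 1/2
Maximum ratio: 4
Cauchy's bound: |r| <= 1 + 4 = 5

Upper bound = 5


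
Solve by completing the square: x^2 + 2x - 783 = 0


Start: x^2 + 2x - 783 = 0
Move constant: x^2 + 2x = 783
Half of 2 is 1, squared is 1
Add 1 to both sides: x^2 + 2x + 1 = 784
(x + 1)^2 = 784
x + 1 = ±28
x = -1 + 28 = 27 or x = -1 - 28 = -29

x = -29, x = 27


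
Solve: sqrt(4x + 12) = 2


Square both sides: 4x + 12 = 2^2 = 4
4x = 4 - 12 = -8
x = -2
Check: sqrt(4*(-2) + 12) = sqrt(4) = 2 ✓

x = -2


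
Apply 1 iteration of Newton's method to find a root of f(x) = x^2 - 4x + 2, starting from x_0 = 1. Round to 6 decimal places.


Newton's method: x_(n+1) = x_n - f(x_n)/f'(x_n)
f(x) = x^2 - 4x + 2
f'(x) = 2x - 4

Iteration 1:
  f(1.000000) = -1.000000
  f'(1.000000) = -2.000000
  x_1 = 1.000000 - (-1.000000)/(-2.000000) = 0.500000

x_1 = 0.500000


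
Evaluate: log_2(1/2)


We need the exponent such that 2^? = 1/2
2^(-1) = 1/2^1 = 1/2
Therefore log_2(1/2) = -1

-1


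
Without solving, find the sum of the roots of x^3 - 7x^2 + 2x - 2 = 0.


By Vieta's formulas for x^3 + bx^2 + cx + d = 0:
  r1 + r2 + r3 = -b/a = 7
  r1*r2 + r1*r3 + r2*r3 = c/a = 2
  r1*r2*r3 = -d/a = 2


Sum = 7


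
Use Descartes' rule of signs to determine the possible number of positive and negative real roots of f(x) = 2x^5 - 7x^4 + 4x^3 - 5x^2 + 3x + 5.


Descartes' rule of signs:

For positive roots, count sign changes in f(x) = 2x^5 - 7x^4 + 4x^3 - 5x^2 + 3x + 5:
Signs of coefficients: +, -, +, -, +, +
Number of sign changes: 4
Possible positive real roots: 4, 2, 0

For negative roots, examine f(-x) = -2x^5 - 7x^4 - 4x^3 - 5x^2 - 3x + 5:
Signs of coefficients: -, -, -, -, -, +
Number of sign changes: 1
Possible negative real roots: 1

Positive roots: 4 or 2 or 0; Negative roots: 1


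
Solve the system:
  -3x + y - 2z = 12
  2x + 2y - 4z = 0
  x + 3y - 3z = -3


Using Cramer's rule. Expand each determinant along the first row.
D  = (-3)*[2*(-3) - (-4)*3] - 1*[2*(-3) - (-4)*1] + (-2)*[2*3 - 2*1]
  = (-3)*(6) - 1*(-2) + (-2)*(4) = -24
Dx = 12*[2*(-3) - (-4)*3] - 1*[0*(-3) - (-4)*(-3)] + (-2)*[0*3 - 2*(-3)]
  = 12*(6) - 1*(-12) + (-2)*(6) = 72
Dy = (-3)*[0*(-3) - (-4)*(-3)] - 12*[2*(-3) - (-4)*1] + (-2)*[2*(-3) - 0*1]
  = (-3)*(-12) - 12*(-2) + (-2)*(-6) = 72
Dz = (-3)*[2*(-3) - 0*3] - 1*[2*(-3) - 0*1] + 12*[2*3 - 2*1]
  = (-3)*(-6) - 1*(-6) + 12*(4) = 72
x = Dx/D = 72/-24 = -3, y = Dy/D = 72/-24 = -3, z = Dz/D = 72/-24 = -3
Check eq1: (-3)(-3) + (1)(-3) + (-2)(-3) = 12 = 12 ✓
Check eq2: (2)(-3) + (2)(-3) + (-4)(-3) = 0 = 0 ✓
Check eq3: (1)(-3) + (3)(-3) + (-3)(-3) = -3 = -3 ✓

x = -3, y = -3, z = -3


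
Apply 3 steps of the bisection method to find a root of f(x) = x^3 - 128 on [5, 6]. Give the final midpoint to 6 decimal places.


f(x) = x^3 - 128
f(5) = -3 < 0
f(6) = 88 > 0

Step 1: midpoint = (5.000000 + 6.000000)/2 = 5.500000
  f(5.500000) = 38.375000
  f(mid) > 0, so root is in [5.000000, 5.500000]

Step 2: midpoint = (5.000000 + 5.500000)/2 = 5.250000
  f(5.250000) = 16.703125
  f(mid) > 0, so root is in [5.000000, 5.250000]

Step 3: midpoint = (5.000000 + 5.250000)/2 = 5.125000
  f(5.125000) = 6.611328
  f(mid) > 0, so root is in [5.000000, 5.125000]

midpoint = 5.125000


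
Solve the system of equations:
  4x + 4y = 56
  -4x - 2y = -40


Using Cramer's rule:
Determinant D = (4)(-2) - (-4)(4) = -8 + 16 = 8
Dx = (56)(-2) - (-40)(4) = -112 + 160 = 48
Dy = (4)(-40) - (-4)(56) = -160 + 224 = 64
x = Dx/D = 48/8 = 6
y = Dy/D = 64/8 = 8

x = 6, y = 8


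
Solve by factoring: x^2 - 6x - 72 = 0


We need two numbers that multiply to -72 and add to -6.
Those numbers are -12 and 6 (since (-12) * 6 = -72 and (-12) + 6 = -6).
So x^2 - 6x - 72 = (x - 12)(x + 6) = 0
Setting each factor to zero: x = 12 or x = -6

x = -6, x = 12


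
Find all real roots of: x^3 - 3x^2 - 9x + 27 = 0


Let p(x) = x^3 - 3x^2 - 9x + 27. By the rational root theorem (leading coefficient 1), any rational root is an integer divisor of 27: try ±1, ±2, ... in turn.
Test x = 1: value = 16 ≠ 0.
Test x = -1: value = 32 ≠ 0.
Test x = 3: value = 0 ✓, so (x - 3) is a factor.
Synthetic division by (x - 3): bring down 1; 1(3) - 3 = 0; 0(3) - 9 = -9; (-9)(3) + 27 = 0 → quotient x^2 - 9, remainder 0.
Solve the quadratic x^2 - 9 = 0: discriminant = 0^2 - 4(1)(-9) = 0 + 36 = 36.
sqrt(36) = 6, so x = (0 ± 6)/2: x = 3 or x = -3.

x = -3, x = 3 (multiplicity 2)


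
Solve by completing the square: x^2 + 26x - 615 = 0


Start: x^2 + 26x - 615 = 0
Move constant: x^2 + 26x = 615
Half of 26 is 13, squared is 169
Add 169 to both sides: x^2 + 26x + 169 = 784
(x + 13)^2 = 784
x + 13 = ±28
x = -13 + 28 = 15 or x = -13 - 28 = -41

x = -41, x = 15


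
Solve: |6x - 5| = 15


An absolute value equation |expr| = 15 gives two cases:
Case 1: 6x - 5 = 15
  6x = 20, so x = 10/3
Case 2: 6x - 5 = -15
  6x = -10, so x = -5/3

x = -5/3, x = 10/3


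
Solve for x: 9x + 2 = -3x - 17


Starting with: 9x + 2 = -3x - 17
Move all x terms to left: (9 + 3)x = -17 - 2
Simplify: 12x = -19
Divide both sides by 12: x = -19/12

x = -19/12


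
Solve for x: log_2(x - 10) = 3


Convert to exponential form: x - 10 = 2^3 = 8
x = 8 + 10 = 18
Check: log_2(18 - 10) = log_2(8) = log_2(8) = 3 ✓

x = 18


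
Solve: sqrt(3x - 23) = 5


Square both sides: 3x - 23 = 5^2 = 25
3x = 25 + 23 = 48
x = 16
Check: sqrt(3*16 - 23) = sqrt(25) = 5 ✓

x = 16


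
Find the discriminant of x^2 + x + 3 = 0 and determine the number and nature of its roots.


For ax^2 + bx + c = 0, discriminant D = b^2 - 4ac
Here a = 1, b = 1, c = 3
D = (1)^2 - 4(1)(3) = 1 - 12 = -11

D = -11 < 0
The equation has no real roots (2 complex conjugate roots).

Discriminant = -11, no real roots (2 complex conjugate roots)


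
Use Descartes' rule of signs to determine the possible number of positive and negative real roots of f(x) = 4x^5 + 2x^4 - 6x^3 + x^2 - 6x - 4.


Descartes' rule of signs:

For positive roots, count sign changes in f(x) = 4x^5 + 2x^4 - 6x^3 + x^2 - 6x - 4:
Signs of coefficients: +, +, -, +, -, -
Number of sign changes: 3
Possible positive real roots: 3, 1

For negative roots, examine f(-x) = -4x^5 + 2x^4 + 6x^3 + x^2 + 6x - 4:
Signs of coefficients: -, +, +, +, +, -
Number of sign changes: 2
Possible negative real roots: 2, 0

Positive roots: 3 or 1; Negative roots: 2 or 0


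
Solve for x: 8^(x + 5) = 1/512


Express both sides with the same base.
1/512 = 8^(-3)
Since the bases match, equate exponents: x + 5 = -3
So x = -3 - (5) = -8

x = -8


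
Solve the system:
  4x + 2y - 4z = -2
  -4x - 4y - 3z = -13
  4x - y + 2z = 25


Using Cramer's rule. Expand each determinant along the first row.
D  = 4*[(-4)*2 - (-3)*(-1)] - 2*[(-4)*2 - (-3)*4] + (-4)*[(-4)*(-1) - (-4)*4]
  = 4*(-11) - 2*(4) + (-4)*(20) = -132
Dx = (-2)*[(-4)*2 - (-3)*(-1)] - 2*[(-13)*2 - (-3)*25] + (-4)*[(-13)*(-1) - (-4)*25]
  = (-2)*(-11) - 2*(49) + (-4)*(113) = -528
Dy = 4*[(-13)*2 - (-3)*25] - (-2)*[(-4)*2 - (-3)*4] + (-4)*[(-4)*25 - (-13)*4]
  = 4*(49) - (-2)*(4) + (-4)*(-48) = 396
Dz = 4*[(-4)*25 - (-13)*(-1)] - 2*[(-4)*25 - (-13)*4] + (-2)*[(-4)*(-1) - (-4)*4]
  = 4*(-113) - 2*(-48) + (-2)*(20) = -396
x = Dx/D = -528/-132 = 4, y = Dy/D = 396/-132 = -3, z = Dz/D = -396/-132 = 3
Check eq1: (4)(4) + (2)(-3) + (-4)(3) = -2 = -2 ✓
Check eq2: (-4)(4) + (-4)(-3) + (-3)(3) = -13 = -13 ✓
Check eq3: (4)(4) + (-1)(-3) + (2)(3) = 25 = 25 ✓

x = 4, y = -3, z = 3


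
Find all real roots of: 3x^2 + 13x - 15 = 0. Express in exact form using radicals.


Using the quadratic formula: x = (-b ± sqrt(b^2 - 4ac)) / (2a)
Here a = 3, b = 13, c = -15
Discriminant = b^2 - 4ac = 13^2 - 4(3)(-15) = 169 + 180 = 349
Since discriminant = 349 > 0, there are two real roots.
x = (-13 ± sqrt(349)) / 6
Numerically: x ≈ 0.9469 or x ≈ -5.2803

x = (-13 + sqrt(349)) / 6 or x = (-13 - sqrt(349)) / 6


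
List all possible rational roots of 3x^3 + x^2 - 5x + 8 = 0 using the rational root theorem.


Rational root theorem: possible roots are ±p/q where:
  p divides the constant term (8): p ∈ {1, 2, 4, 8}
  q divides the leading coefficient (3): q ∈ {1, 3}

All possible rational roots: -8, -4, -8/3, -2, -4/3, -1, -2/3, -1/3, 1/3, 2/3, 1, 4/3, 2, 8/3, 4, 8

-8, -4, -8/3, -2, -4/3, -1, -2/3, -1/3, 1/3, 2/3, 1, 4/3, 2, 8/3, 4, 8


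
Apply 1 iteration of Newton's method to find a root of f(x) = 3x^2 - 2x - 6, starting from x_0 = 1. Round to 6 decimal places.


Newton's method: x_(n+1) = x_n - f(x_n)/f'(x_n)
f(x) = 3x^2 - 2x - 6
f'(x) = 6x - 2

Iteration 1:
  f(1.000000) = -5.000000
  f'(1.000000) = 4.000000
  x_1 = 1.000000 - (-5.000000)/(4.000000) = 2.250000

x_1 = 2.250000


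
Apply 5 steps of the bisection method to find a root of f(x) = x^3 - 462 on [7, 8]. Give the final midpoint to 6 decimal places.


f(x) = x^3 - 462
f(7) = -119 < 0
f(8) = 50 > 0

Step 1: midpoint = (7.000000 + 8.000000)/2 = 7.500000
  f(7.500000) = -40.125000
  f(mid) < 0, so root is in [7.500000, 8.000000]

Step 2: midpoint = (7.500000 + 8.000000)/2 = 7.750000
  f(7.750000) = 3.484375
  f(mid) > 0, so root is in [7.500000, 7.750000]

Step 3: midpoint = (7.500000 + 7.750000)/2 = 7.625000
  f(7.625000) = -18.677734
  f(mid) < 0, so root is in [7.625000, 7.750000]

Step 4: midpoint = (7.625000 + 7.750000)/2 = 7.687500
  f(7.687500) = -7.686768
  f(mid) < 0, so root is in [7.687500, 7.750000]

Step 5: midpoint = (7.687500 + 7.750000)/2 = 7.718750
  f(7.718750) = -2.123810
  f(mid) < 0, so root is in [7.718750, 7.750000]

midpoint = 7.718750


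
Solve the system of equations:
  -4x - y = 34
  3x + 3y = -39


Using Cramer's rule:
Determinant D = (-4)(3) - (3)(-1) = -12 + 3 = -9
Dx = (34)(3) - (-39)(-1) = 102 - 39 = 63
Dy = (-4)(-39) - (3)(34) = 156 - 102 = 54
x = Dx/D = 63/-9 = -7
y = Dy/D = 54/-9 = -6

x = -7, y = -6


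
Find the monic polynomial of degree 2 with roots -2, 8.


A monic polynomial with roots -2, 8 is:
p(x) = (x + 2)(x - 8)
After multiplying by (x + 2): x + 2
After multiplying by (x - 8): x^2 - 6x - 16

x^2 - 6x - 16


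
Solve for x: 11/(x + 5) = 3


Multiply both sides by (x + 5): 11 = 3(x + 5)
Distribute: 11 = 3x + 15
3x = 11 - 15 = -4
x = -4/3

x = -4/3


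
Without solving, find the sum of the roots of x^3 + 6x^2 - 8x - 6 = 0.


By Vieta's formulas for x^3 + bx^2 + cx + d = 0:
  r1 + r2 + r3 = -b/a = -6
  r1*r2 + r1*r3 + r2*r3 = c/a = -8
  r1*r2*r3 = -d/a = 6


Sum = -6


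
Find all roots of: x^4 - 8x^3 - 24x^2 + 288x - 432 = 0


Let p(x) = x^4 - 8x^3 - 24x^2 + 288x - 432. By the rational root theorem (leading coefficient 1), any rational root is an integer divisor of 432: try ±1, ±2, ... in turn.
Test x = 1: value = -175 ≠ 0.
Test x = -1: value = -735 ≠ 0.
Test x = 2: value = 0 ✓, so (x - 2) is a factor.
Synthetic division by (x - 2): bring down 1; 1(2) - 8 = -6; (-6)(2) - 24 = -36; (-36)(2) + 288 = 216; 216(2) - 432 = 0 → quotient x^3 - 6x^2 - 36x + 216, remainder 0.
Continue with the quotient x^3 - 6x^2 - 36x + 216 (candidates must divide 216; re-test x = 2 first in case it repeats).
Test x = 2: value = 128 ≠ 0.
Test x = -2: value = 256 ≠ 0.
Test x = 3: value = 81 ≠ 0.
Test x = -3: value = 243 ≠ 0.
Test x = 4: value = 40 ≠ 0.
Test x = -4: value = 200 ≠ 0.
Test x = 6: value = 0 ✓, so (x - 6) is a factor.
Synthetic division by (x - 6): bring down 1; 1(6) - 6 = 0; 0(6) - 36 = -36; (-36)(6) + 216 = 0 → quotient x^2 - 36, remainder 0.
Solve the quadratic x^2 - 36 = 0: discriminant = 0^2 - 4(1)(-36) = 0 + 144 = 144.
sqrt(144) = 12, so x = (0 ± 12)/2: x = 6 or x = -6.
Collecting all roots found:

x = -6, x = 2, x = 6 (multiplicity 2)


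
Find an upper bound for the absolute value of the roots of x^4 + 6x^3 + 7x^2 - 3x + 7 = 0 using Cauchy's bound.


Cauchy's bound: all roots r satisfy |r| <= 1 + max(|a_i/a_n|) for i = 0,...,n-1
where a_n is the leading coefficient.

Coefficients: [1, 6, 7, -3, 7]
Leading coefficient a_n = 1
Ratios |a_i/a_n|: 6, 7, 3, 7
Maximum ratio: 7
Cauchy's bound: |r| <= 1 + 7 = 8

Upper bound = 8


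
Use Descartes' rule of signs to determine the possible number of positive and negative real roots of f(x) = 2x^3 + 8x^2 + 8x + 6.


Descartes' rule of signs:

For positive roots, count sign changes in f(x) = 2x^3 + 8x^2 + 8x + 6:
Signs of coefficients: +, +, +, +
Number of sign changes: 0
Possible positive real roots: 0

For negative roots, examine f(-x) = -2x^3 + 8x^2 - 8x + 6:
Signs of coefficients: -, +, -, +
Number of sign changes: 3
Possible negative real roots: 3, 1

Positive roots: 0; Negative roots: 3 or 1


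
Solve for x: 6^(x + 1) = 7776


Express both sides with the same base.
7776 = 6^5
Since the bases match, equate exponents: x + 1 = 5
So x = 5 - (1) = 4

x = 4


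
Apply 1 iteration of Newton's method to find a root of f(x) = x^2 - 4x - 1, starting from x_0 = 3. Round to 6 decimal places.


Newton's method: x_(n+1) = x_n - f(x_n)/f'(x_n)
f(x) = x^2 - 4x - 1
f'(x) = 2x - 4

Iteration 1:
  f(3.000000) = -4.000000
  f'(3.000000) = 2.000000
  x_1 = 3.000000 - (-4.000000)/(2.000000) = 5.000000

x_1 = 5.000000


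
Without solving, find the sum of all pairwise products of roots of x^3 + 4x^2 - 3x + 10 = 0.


By Vieta's formulas for x^3 + bx^2 + cx + d = 0:
  r1 + r2 + r3 = -b/a = -4
  r1*r2 + r1*r3 + r2*r3 = c/a = -3
  r1*r2*r3 = -d/a = -10


Sum of pairwise products = -3


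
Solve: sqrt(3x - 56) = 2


Square both sides: 3x - 56 = 2^2 = 4
3x = 4 + 56 = 60
x = 20
Check: sqrt(3*20 - 56) = sqrt(4) = 2 ✓

x = 20


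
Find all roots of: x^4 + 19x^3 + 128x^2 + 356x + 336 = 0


Let p(x) = x^4 + 19x^3 + 128x^2 + 356x + 336. By the rational root theorem (leading coefficient 1), any rational root is an integer divisor of 336: try ±1, ±2, ... in turn.
Test x = 1: value = 840 ≠ 0.
Test x = -1: value = 90 ≠ 0.
Test x = 2: value = 1728 ≠ 0.
Test x = -2: value = 0 ✓, so (x + 2) is a factor.
Synthetic division by (x + 2): bring down 1; 1(-2) + 19 = 17; 17(-2) + 128 = 94; 94(-2) + 356 = 168; 168(-2) + 336 = 0 → quotient x^3 + 17x^2 + 94x + 168, remainder 0.
Continue with the quotient x^3 + 17x^2 + 94x + 168 (candidates must divide 168; re-test x = -2 first in case it repeats).
Test x = -2: value = 40 ≠ 0.
Test x = 3: value = 630 ≠ 0.
Test x = -3: value = 12 ≠ 0.
Test x = 4: value = 880 ≠ 0.
Test x = -4: value = 0 ✓, so (x + 4) is a factor.
Synthetic division by (x + 4): bring down 1; 1(-4) + 17 = 13; 13(-4) + 94 = 42; 42(-4) + 168 = 0 → quotient x^2 + 13x + 42, remainder 0.
Solve the quadratic x^2 + 13x + 42 = 0: discriminant = 13^2 - 4(1)(42) = 169 - 168 = 1.
sqrt(1) = 1, so x = (-13 ± 1)/2: x = -6 or x = -7.
Collecting all roots found:

x = -7, x = -6, x = -4, x = -2


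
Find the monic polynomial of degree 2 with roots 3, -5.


A monic polynomial with roots 3, -5 is:
p(x) = (x - 3)(x + 5)
After multiplying by (x - 3): x - 3
After multiplying by (x + 5): x^2 + 2x - 15

x^2 + 2x - 15


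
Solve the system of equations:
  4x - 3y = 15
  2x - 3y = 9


Using Cramer's rule:
Determinant D = (4)(-3) - (2)(-3) = -12 + 6 = -6
Dx = (15)(-3) - (9)(-3) = -45 + 27 = -18
Dy = (4)(9) - (2)(15) = 36 - 30 = 6
x = Dx/D = -18/-6 = 3
y = Dy/D = 6/-6 = -1

x = 3, y = -1


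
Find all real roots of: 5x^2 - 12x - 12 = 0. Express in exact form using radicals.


Using the quadratic formula: x = (-b ± sqrt(b^2 - 4ac)) / (2a)
Here a = 5, b = -12, c = -12
Discriminant = b^2 - 4ac = (-12)^2 - 4(5)(-12) = 144 + 240 = 384
Since discriminant = 384 > 0, there are two real roots.
x = (12 ± 8*sqrt(6)) / 10
Simplifying: x = (6 ± 4*sqrt(6)) / 5
Numerically: x ≈ 3.1596 or x ≈ -0.7596

x = (6 + 4*sqrt(6)) / 5 or x = (6 - 4*sqrt(6)) / 5


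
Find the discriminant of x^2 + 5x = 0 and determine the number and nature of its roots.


For ax^2 + bx + c = 0, discriminant D = b^2 - 4ac
Here a = 1, b = 5, c = 0
D = (5)^2 - 4(1)(0) = 25 - 0 = 25

D = 25 > 0 and is a perfect square (sqrt = 5)
The equation has 2 distinct real rational roots.

Discriminant = 25, 2 distinct real rational roots


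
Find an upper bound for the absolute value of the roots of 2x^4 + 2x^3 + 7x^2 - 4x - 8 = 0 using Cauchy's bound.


Cauchy's bound: all roots r satisfy |r| <= 1 + max(|a_i/a_n|) for i = 0,...,n-1
where a_n is the leading coefficient.

Coefficients: [2, 2, 7, -4, -8]
Leading coefficient a_n = 2
Ratios |a_i/a_n|: 1, 7/2, 2, 4
Maximum ratio: 4
Cauchy's bound: |r| <= 1 + 4 = 5

Upper bound = 5


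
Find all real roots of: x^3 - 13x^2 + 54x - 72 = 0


Let p(x) = x^3 - 13x^2 + 54x - 72. By the rational root theorem (leading coefficient 1), any rational root is an integer divisor of 72: try ±1, ±2, ... in turn.
Test x = 1: value = -30 ≠ 0.
Test x = -1: value = -140 ≠ 0.
Test x = 2: value = -8 ≠ 0.
Test x = -2: value = -240 ≠ 0.
Test x = 3: value = 0 ✓, so (x - 3) is a factor.
Synthetic division by (x - 3): bring down 1; 1(3) - 13 = -10; (-10)(3) + 54 = 24; 24(3) - 72 = 0 → quotient x^2 - 10x + 24, remainder 0.
Solve the quadratic x^2 - 10x + 24 = 0: discriminant = (-10)^2 - 4(1)(24) = 100 - 96 = 4.
sqrt(4) = 2, so x = (10 ± 2)/2: x = 6 or x = 4.

x = 3, x = 4, x = 6


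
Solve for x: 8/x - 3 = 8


Subtract -3 from both sides: 8/x = 11
Multiply both sides by x: 8 = 11 * x
Divide by 11: x = 8/11

x = 8/11


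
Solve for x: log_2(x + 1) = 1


Convert to exponential form: x + 1 = 2^1 = 2
x = 2 - 1 = 1
Check: log_2(1 + 1) = log_2(2) = log_2(2) = 1 ✓

x = 1


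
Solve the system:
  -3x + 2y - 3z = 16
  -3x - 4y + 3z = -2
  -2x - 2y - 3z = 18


Using Cramer's rule. Expand each determinant along the first row.
D  = (-3)*[(-4)*(-3) - 3*(-2)] - 2*[(-3)*(-3) - 3*(-2)] + (-3)*[(-3)*(-2) - (-4)*(-2)]
  = (-3)*(18) - 2*(15) + (-3)*(-2) = -78
Dx = 16*[(-4)*(-3) - 3*(-2)] - 2*[(-2)*(-3) - 3*18] + (-3)*[(-2)*(-2) - (-4)*18]
  = 16*(18) - 2*(-48) + (-3)*(76) = 156
Dy = (-3)*[(-2)*(-3) - 3*18] - 16*[(-3)*(-3) - 3*(-2)] + (-3)*[(-3)*18 - (-2)*(-2)]
  = (-3)*(-48) - 16*(15) + (-3)*(-58) = 78
Dz = (-3)*[(-4)*18 - (-2)*(-2)] - 2*[(-3)*18 - (-2)*(-2)] + 16*[(-3)*(-2) - (-4)*(-2)]
  = (-3)*(-76) - 2*(-58) + 16*(-2) = 312
x = Dx/D = 156/-78 = -2, y = Dy/D = 78/-78 = -1, z = Dz/D = 312/-78 = -4
Check eq1: (-3)(-2) + (2)(-1) + (-3)(-4) = 16 = 16 ✓
Check eq2: (-3)(-2) + (-4)(-1) + (3)(-4) = -2 = -2 ✓
Check eq3: (-2)(-2) + (-2)(-1) + (-3)(-4) = 18 = 18 ✓

x = -2, y = -1, z = -4


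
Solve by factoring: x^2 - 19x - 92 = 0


We need two numbers that multiply to -92 and add to -19.
Those numbers are 4 and -23 (since 4 * (-23) = -92 and 4 + (-23) = -19).
So x^2 - 19x - 92 = (x + 4)(x - 23) = 0
Setting each factor to zero: x = -4 or x = 23

x = -4, x = 23


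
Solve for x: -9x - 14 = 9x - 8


Starting with: -9x - 14 = 9x - 8
Move all x terms to left: (-9 - 9)x = -8 + 14
Simplify: -18x = 6
Divide both sides by -18: x = -1/3

x = -1/3


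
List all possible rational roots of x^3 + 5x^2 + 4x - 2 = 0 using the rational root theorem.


Rational root theorem: possible roots are ±p/q where:
  p divides the constant term (-2): p ∈ {1, 2}
  q divides the leading coefficient (1): q ∈ {1}

All possible rational roots: -2, -1, 1, 2

-2, -1, 1, 2
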